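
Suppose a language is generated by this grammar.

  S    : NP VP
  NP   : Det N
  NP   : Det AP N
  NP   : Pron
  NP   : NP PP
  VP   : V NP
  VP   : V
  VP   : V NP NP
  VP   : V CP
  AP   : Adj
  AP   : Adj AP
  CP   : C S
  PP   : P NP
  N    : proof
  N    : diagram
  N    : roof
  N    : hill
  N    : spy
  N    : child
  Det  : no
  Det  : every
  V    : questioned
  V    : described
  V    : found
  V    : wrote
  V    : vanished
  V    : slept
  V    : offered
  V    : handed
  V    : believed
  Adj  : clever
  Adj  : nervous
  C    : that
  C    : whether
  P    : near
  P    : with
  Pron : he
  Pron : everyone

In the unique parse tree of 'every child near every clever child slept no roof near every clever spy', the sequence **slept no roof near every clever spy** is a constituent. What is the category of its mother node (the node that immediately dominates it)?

S
  NP
    NP
      Det: every
      N: child
    PP
      P: near
      NP
        Det: every
        AP
          Adj: clever
        N: child
  VP
    V: slept
    NP
      NP
        Det: no
        N: roof
      PP
        P: near
        NP
          Det: every
          AP
            Adj: clever
          N: spy
The span 'slept no roof near every clever spy' is the VP node built by VP → V NP.
Its mother is the S built by S → NP VP.

S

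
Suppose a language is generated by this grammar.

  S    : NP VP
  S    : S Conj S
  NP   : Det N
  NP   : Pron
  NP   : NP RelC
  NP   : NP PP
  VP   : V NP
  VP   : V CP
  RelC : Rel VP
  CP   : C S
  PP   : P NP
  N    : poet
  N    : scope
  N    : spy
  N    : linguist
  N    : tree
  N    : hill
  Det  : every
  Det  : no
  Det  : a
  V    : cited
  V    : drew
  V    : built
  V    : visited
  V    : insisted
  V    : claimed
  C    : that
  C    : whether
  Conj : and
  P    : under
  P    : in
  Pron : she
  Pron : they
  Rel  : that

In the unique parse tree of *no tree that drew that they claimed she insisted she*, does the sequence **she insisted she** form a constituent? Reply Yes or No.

No

[S [NP [NP [Det no] [N tree]] [RelC [Rel that] [VP [V drew] [CP [C that] [S [NP [Pron they]] [VP [V claimed] [NP [Pron she]]]]]]]] [VP [V insisted] [NP [Pron she]]]]
The smallest constituent containing 'she insisted she' is the S spanning 'no tree that drew that they claimed she insisted she'; no single node in the tree dominates exactly the given words.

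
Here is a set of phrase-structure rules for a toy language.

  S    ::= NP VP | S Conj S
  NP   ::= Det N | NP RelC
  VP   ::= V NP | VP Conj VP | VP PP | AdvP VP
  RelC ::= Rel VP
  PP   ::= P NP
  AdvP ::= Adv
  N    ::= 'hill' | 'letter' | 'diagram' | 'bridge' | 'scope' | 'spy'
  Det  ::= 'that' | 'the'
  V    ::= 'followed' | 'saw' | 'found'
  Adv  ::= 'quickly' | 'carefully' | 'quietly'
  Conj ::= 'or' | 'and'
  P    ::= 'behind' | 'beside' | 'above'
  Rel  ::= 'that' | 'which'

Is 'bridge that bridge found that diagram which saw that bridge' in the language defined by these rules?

Ungrammatical

For S → NP VP, no prefix of the string parses as an NP. The alternative S rule S → S Conj S likewise has no satisfying split.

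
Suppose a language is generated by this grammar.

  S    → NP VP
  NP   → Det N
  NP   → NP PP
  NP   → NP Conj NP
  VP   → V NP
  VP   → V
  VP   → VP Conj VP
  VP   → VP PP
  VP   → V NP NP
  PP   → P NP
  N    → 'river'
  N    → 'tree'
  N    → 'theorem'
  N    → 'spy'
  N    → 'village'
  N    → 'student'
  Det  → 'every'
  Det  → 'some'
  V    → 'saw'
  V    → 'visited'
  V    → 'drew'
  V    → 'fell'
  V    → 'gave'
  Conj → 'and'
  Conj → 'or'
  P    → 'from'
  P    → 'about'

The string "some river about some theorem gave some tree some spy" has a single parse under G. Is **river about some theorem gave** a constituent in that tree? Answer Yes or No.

[S [NP [NP [Det some] [N river]] [PP [P about] [NP [Det some] [N theorem]]]] [VP [V gave] [NP [Det some] [N tree]] [NP [Det some] [N spy]]]]
The smallest constituent containing 'river about some theorem gave' is the S spanning 'some river about some theorem gave some tree some spy'; no single node in the tree dominates exactly the given words.

No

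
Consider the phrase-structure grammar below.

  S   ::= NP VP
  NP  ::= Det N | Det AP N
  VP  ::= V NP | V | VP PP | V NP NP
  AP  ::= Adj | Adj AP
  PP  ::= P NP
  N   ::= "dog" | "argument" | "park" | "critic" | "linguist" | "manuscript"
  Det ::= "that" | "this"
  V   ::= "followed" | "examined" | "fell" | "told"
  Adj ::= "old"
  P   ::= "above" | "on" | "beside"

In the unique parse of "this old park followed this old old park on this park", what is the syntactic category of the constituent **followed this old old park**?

S
  NP
    Det: this
    AP
      Adj: old
    N: park
  VP
    VP
      V: followed
      NP
        Det: this
        AP
          Adj: old
          AP
            Adj: old
        N: park
    PP
      P: on
      NP
        Det: this
        N: park
The span 'followed this old old park' is the VP node built by VP → V NP.

VP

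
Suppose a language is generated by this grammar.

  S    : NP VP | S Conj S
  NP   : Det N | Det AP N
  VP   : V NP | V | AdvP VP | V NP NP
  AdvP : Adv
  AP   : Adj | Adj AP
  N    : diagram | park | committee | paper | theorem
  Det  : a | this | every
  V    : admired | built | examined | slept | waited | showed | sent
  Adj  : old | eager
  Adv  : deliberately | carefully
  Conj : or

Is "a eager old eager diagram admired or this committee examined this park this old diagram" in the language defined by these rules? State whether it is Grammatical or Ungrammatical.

Grammatical

S
  S
    NP
      Det: a
      AP
        Adj: eager
        AP
          Adj: old
          AP
            Adj: eager
      N: diagram
    VP
      V: admired
  Conj: or
  S
    NP
      Det: this
      N: committee
    VP
      V: examined
      NP
        Det: this
        N: park
      NP
        Det: this
        AP
          Adj: old
        N: diagram
The bracketing above is licensed at every node by one of the given productions, with S at the root.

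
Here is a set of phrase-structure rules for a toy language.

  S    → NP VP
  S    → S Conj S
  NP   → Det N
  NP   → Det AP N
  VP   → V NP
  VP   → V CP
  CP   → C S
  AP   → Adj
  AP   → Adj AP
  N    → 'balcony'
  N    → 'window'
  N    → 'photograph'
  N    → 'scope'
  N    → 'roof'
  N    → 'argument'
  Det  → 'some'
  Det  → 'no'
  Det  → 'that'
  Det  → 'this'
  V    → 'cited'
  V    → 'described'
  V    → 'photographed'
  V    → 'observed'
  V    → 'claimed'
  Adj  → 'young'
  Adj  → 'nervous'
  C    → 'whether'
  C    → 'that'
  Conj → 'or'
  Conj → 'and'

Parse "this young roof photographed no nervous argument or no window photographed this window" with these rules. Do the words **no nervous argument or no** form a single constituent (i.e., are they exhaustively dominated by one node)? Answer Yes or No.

No

[S [S [NP [Det this] [AP [Adj young]] [N roof]] [VP [V photographed] [NP [Det no] [AP [Adj nervous]] [N argument]]]] [Conj or] [S [NP [Det no] [N window]] [VP [V photographed] [NP [Det this] [N window]]]]]
The smallest constituent containing 'no nervous argument or no' is the S spanning 'this young roof photographed no nervous argument or no window photographed this window'; no single node in the tree dominates exactly the given words.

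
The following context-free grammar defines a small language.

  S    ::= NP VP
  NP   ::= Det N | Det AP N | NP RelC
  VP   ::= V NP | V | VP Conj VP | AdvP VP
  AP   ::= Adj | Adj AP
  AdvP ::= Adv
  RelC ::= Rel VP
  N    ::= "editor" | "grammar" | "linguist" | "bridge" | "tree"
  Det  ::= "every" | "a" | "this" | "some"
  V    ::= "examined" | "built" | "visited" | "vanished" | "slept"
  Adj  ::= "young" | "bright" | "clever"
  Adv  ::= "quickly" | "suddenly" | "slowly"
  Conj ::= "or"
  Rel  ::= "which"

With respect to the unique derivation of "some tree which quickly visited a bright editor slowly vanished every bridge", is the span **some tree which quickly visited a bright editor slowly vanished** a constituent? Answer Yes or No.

[S [NP [NP [Det some] [N tree]] [RelC [Rel which] [VP [AdvP [Adv quickly]] [VP [V visited] [NP [Det a] [AP [Adj bright]] [N editor]]]]]] [VP [AdvP [Adv slowly]] [VP [V vanished] [NP [Det every] [N bridge]]]]]
The smallest constituent containing 'some tree which quickly visited a bright editor slowly vanished' is the S spanning 'some tree which quickly visited a bright editor slowly vanished every bridge'; no single node in the tree dominates exactly the given words.

No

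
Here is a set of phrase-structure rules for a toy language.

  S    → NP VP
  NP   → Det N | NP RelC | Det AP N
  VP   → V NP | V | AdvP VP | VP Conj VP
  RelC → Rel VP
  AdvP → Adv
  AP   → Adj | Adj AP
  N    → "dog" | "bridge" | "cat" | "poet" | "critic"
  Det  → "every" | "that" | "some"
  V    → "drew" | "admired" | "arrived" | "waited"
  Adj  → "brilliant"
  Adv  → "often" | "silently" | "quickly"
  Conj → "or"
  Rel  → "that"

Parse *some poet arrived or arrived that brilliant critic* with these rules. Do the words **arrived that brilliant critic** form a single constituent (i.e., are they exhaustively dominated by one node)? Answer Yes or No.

Yes

[S [NP [Det some] [N poet]] [VP [VP [V arrived]] [Conj or] [VP [V arrived] [NP [Det that] [AP [Adj brilliant]] [N critic]]]]]
The words 'arrived that brilliant critic' are exhaustively dominated by a single VP node (built by VP → V NP), so they form a constituent.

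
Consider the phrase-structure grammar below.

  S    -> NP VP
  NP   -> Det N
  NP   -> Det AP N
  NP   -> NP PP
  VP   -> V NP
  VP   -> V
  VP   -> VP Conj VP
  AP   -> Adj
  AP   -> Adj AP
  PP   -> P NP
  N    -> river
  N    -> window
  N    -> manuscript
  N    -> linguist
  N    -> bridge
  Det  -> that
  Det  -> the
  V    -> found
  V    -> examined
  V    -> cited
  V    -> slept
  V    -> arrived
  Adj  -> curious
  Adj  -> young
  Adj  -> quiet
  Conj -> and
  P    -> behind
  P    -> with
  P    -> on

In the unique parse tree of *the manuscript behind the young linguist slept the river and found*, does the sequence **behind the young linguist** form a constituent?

Yes

[S [NP [NP [Det the] [N manuscript]] [PP [P behind] [NP [Det the] [AP [Adj young]] [N linguist]]]] [VP [VP [V slept] [NP [Det the] [N river]]] [Conj and] [VP [V found]]]]
The words 'behind the young linguist' are exhaustively dominated by a single PP node (built by PP → P NP), so they form a constituent.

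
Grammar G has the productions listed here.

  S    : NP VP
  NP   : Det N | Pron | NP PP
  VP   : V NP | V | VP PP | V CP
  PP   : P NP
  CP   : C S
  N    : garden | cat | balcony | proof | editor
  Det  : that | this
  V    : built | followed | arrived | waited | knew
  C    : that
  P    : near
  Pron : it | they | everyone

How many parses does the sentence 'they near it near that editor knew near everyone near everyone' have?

4

Two of the 4 distinct bracketings:
[S [NP [NP [Pron they]] [PP [P near] [NP [NP [Pron it]] [PP [P near] [NP [Det that] [N editor]]]]]] [VP [VP [V knew]] [PP [P near] [NP [NP [Pron everyone]] [PP [P near] [NP [Pron everyone]]]]]]]
[S [NP [NP [Pron they]] [PP [P near] [NP [NP [Pron it]] [PP [P near] [NP [Det that] [N editor]]]]]] [VP [VP [VP [V knew]] [PP [P near] [NP [Pron everyone]]]] [PP [P near] [NP [Pron everyone]]]]]
The trees differ in how a recursive rule is bracketed over the same span.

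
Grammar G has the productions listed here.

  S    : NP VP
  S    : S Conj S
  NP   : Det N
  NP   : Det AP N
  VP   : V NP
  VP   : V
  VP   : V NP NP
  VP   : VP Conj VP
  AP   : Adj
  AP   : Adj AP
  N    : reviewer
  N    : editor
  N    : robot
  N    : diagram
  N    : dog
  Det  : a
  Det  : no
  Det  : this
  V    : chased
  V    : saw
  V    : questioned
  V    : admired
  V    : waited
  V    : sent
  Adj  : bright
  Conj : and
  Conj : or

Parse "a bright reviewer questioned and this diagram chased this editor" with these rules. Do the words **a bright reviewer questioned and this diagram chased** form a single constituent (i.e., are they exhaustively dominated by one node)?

No

[S [S [NP [Det a] [AP [Adj bright]] [N reviewer]] [VP [V questioned]]] [Conj and] [S [NP [Det this] [N diagram]] [VP [V chased] [NP [Det this] [N editor]]]]]
The smallest constituent containing 'a bright reviewer questioned and this diagram chased' is the S spanning 'a bright reviewer questioned and this diagram chased this editor'; no single node in the tree dominates exactly the given words.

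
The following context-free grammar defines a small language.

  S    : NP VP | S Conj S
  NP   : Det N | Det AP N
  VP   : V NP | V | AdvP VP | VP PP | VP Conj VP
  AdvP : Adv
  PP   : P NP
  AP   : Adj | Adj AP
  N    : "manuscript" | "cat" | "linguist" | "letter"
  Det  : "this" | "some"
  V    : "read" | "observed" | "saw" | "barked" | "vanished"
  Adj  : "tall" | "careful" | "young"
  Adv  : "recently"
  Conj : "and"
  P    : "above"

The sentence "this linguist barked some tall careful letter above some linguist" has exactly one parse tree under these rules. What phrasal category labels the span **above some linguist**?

PP

[S [NP [Det this] [N linguist]] [VP [VP [V barked] [NP [Det some] [AP [Adj tall] [AP [Adj careful]]] [N letter]]] [PP [P above] [NP [Det some] [N linguist]]]]]
The span 'above some linguist' is the PP node built by PP → P NP.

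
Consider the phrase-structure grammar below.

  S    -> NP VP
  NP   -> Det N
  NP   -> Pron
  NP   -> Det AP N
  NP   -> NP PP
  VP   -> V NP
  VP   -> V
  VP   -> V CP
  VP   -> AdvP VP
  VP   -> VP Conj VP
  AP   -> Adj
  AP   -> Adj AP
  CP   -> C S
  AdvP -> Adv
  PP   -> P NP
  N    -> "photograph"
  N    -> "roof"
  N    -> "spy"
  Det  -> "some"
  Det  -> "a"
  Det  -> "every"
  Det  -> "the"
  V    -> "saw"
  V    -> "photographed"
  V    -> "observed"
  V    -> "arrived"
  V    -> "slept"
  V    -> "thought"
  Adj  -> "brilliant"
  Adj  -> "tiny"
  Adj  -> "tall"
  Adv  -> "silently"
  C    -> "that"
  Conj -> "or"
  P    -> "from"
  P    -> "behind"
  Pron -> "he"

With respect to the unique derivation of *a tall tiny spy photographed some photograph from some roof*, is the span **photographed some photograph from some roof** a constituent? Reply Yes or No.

Yes

[S [NP [Det a] [AP [Adj tall] [AP [Adj tiny]]] [N spy]] [VP [V photographed] [NP [NP [Det some] [N photograph]] [PP [P from] [NP [Det some] [N roof]]]]]]
The words 'photographed some photograph from some roof' are exhaustively dominated by a single VP node (built by VP → V NP), so they form a constituent.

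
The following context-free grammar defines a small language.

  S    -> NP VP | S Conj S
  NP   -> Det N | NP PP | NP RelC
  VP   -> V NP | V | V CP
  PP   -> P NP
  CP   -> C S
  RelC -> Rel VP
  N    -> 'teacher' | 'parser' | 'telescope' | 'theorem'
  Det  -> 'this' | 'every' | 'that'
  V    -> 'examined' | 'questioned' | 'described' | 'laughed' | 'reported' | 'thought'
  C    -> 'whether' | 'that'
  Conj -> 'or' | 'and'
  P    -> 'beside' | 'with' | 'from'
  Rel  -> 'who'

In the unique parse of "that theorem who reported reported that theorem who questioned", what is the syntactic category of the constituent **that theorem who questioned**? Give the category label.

S
  NP
    NP
      Det: that
      N: theorem
    RelC
      Rel: who
      VP
        V: reported
  VP
    V: reported
    NP
      NP
        Det: that
        N: theorem
      RelC
        Rel: who
        VP
          V: questioned
The span 'that theorem who questioned' is the NP node built by NP → NP RelC.

NP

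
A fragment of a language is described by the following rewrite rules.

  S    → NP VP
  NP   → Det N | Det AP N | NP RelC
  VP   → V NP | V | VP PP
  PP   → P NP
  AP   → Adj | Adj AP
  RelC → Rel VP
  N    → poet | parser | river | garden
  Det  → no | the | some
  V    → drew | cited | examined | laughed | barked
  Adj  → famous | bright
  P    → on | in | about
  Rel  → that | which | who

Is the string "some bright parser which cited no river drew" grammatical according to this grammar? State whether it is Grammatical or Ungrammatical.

S
  NP
    NP
      Det: some
      AP
        Adj: bright
      N: parser
    RelC
      Rel: which
      VP
        V: cited
        NP
          Det: no
          N: river
  VP
    V: drew
The bracketing above is licensed at every node by one of the given productions, with S at the root.

Grammatical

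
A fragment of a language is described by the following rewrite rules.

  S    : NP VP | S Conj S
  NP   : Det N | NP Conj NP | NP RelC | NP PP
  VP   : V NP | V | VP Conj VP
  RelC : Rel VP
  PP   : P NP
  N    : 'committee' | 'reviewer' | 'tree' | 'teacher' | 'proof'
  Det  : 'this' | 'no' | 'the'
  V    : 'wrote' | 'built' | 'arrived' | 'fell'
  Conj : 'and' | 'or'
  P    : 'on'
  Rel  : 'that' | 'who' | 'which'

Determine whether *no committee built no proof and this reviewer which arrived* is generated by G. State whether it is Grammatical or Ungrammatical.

Grammatical

[S [NP [Det no] [N committee]] [VP [V built] [NP [NP [Det no] [N proof]] [Conj and] [NP [NP [Det this] [N reviewer]] [RelC [Rel which] [VP [V arrived]]]]]]]
The bracketing above is licensed at every node by one of the given productions, with S at the root.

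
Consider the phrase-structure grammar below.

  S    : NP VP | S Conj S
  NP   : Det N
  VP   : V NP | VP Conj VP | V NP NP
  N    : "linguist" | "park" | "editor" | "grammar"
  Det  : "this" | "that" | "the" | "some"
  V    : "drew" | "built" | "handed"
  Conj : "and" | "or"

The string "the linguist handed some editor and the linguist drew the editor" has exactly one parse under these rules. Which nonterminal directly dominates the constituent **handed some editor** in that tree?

[S [S [NP [Det the] [N linguist]] [VP [V handed] [NP [Det some] [N editor]]]] [Conj and] [S [NP [Det the] [N linguist]] [VP [V drew] [NP [Det the] [N editor]]]]]
The span 'handed some editor' is the VP node built by VP → V NP.
Its mother is the S built by S → NP VP.

S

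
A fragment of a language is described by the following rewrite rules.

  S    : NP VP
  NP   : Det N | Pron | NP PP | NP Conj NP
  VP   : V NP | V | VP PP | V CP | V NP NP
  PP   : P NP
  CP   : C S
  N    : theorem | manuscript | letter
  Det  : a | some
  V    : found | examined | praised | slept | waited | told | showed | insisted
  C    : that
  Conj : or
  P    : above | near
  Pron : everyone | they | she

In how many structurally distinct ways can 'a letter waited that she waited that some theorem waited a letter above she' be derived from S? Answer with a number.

4

Two of the 4 distinct bracketings:
[S [NP [Det a] [N letter]] [VP [VP [V waited] [CP [C that] [S [NP [Pron she]] [VP [V waited] [CP [C that] [S [NP [Det some] [N theorem]] [VP [V waited] [NP [Det a] [N letter]]]]]]]]] [PP [P above] [NP [Pron she]]]]]
[S [NP [Det a] [N letter]] [VP [V waited] [CP [C that] [S [NP [Pron she]] [VP [VP [V waited] [CP [C that] [S [NP [Det some] [N theorem]] [VP [V waited] [NP [Det a] [N letter]]]]]] [PP [P above] [NP [Pron she]]]]]]]]
The trees differ in how a recursive rule is bracketed over the same span.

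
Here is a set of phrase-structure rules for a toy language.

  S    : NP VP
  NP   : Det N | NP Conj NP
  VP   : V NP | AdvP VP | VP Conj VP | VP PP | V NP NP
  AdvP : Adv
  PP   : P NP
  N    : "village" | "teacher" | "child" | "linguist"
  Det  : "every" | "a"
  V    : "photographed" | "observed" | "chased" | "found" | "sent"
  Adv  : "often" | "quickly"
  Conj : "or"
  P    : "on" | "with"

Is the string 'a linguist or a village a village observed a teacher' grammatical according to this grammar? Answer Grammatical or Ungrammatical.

Ungrammatical

For S → NP VP, every NP-prefix leaves a non-VP remainder: after 'a linguist' the remainder is not a VP; after 'a linguist or a village' the remainder is not a VP.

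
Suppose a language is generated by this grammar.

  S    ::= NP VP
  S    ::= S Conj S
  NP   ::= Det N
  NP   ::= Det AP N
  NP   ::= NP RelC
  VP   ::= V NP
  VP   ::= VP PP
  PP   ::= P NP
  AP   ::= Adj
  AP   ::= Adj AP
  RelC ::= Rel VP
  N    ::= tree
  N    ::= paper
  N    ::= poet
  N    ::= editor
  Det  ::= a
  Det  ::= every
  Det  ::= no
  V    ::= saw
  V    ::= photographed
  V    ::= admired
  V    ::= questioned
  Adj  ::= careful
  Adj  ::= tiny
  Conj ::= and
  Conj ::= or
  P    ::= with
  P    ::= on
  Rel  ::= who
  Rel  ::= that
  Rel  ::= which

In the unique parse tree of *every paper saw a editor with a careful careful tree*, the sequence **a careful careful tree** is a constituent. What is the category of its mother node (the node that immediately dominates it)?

PP

S
  NP
    Det: every
    N: paper
  VP
    VP
      V: saw
      NP
        Det: a
        N: editor
    PP
      P: with
      NP
        Det: a
        AP
          Adj: careful
          AP
            Adj: careful
        N: tree
The span 'a careful careful tree' is the NP node built by NP → Det AP N.
Its mother is the PP built by PP → P NP.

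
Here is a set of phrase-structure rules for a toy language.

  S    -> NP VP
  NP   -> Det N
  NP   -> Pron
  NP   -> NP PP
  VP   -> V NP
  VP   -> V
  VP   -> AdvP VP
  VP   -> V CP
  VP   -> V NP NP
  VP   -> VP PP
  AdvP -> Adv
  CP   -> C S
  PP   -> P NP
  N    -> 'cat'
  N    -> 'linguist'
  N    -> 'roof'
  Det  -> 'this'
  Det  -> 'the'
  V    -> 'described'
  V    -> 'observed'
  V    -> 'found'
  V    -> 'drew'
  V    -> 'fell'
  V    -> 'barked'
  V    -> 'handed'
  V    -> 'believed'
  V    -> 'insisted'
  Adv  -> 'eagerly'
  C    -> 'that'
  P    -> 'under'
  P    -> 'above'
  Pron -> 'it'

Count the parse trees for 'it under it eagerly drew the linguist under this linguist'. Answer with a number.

3

Two of the 3 distinct bracketings:
[S [NP [NP [Pron it]] [PP [P under] [NP [Pron it]]]] [VP [AdvP [Adv eagerly]] [VP [V drew] [NP [NP [Det the] [N linguist]] [PP [P under] [NP [Det this] [N linguist]]]]]]]
[S [NP [NP [Pron it]] [PP [P under] [NP [Pron it]]]] [VP [AdvP [Adv eagerly]] [VP [VP [V drew] [NP [Det the] [N linguist]]] [PP [P under] [NP [Det this] [N linguist]]]]]]
The difference turns on whether VP → VP PP is used at the relevant span, versus an alternative expansion of VP.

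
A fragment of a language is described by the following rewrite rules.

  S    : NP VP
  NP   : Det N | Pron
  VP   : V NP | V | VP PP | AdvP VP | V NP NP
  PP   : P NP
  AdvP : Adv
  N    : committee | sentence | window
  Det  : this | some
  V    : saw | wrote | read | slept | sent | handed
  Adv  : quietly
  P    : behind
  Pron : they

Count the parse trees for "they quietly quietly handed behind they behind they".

6

Two of the 6 distinct bracketings:
[S [NP [Pron they]] [VP [VP [VP [AdvP [Adv quietly]] [VP [AdvP [Adv quietly]] [VP [V handed]]]] [PP [P behind] [NP [Pron they]]]] [PP [P behind] [NP [Pron they]]]]]
[S [NP [Pron they]] [VP [VP [AdvP [Adv quietly]] [VP [VP [AdvP [Adv quietly]] [VP [V handed]]] [PP [P behind] [NP [Pron they]]]]] [PP [P behind] [NP [Pron they]]]]]
The trees differ in how a recursive rule is bracketed over the same span.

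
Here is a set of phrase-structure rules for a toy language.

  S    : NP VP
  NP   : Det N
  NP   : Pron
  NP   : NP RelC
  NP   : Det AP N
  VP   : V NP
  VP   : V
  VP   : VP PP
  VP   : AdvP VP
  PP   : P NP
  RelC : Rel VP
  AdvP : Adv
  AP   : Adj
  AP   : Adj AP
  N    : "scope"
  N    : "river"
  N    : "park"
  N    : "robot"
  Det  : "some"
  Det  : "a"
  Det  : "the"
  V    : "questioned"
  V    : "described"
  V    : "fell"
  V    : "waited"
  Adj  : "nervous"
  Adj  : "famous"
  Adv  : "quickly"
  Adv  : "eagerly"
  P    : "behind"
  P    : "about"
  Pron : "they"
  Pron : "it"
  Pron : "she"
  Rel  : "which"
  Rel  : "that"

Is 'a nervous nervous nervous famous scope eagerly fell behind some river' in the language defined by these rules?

[S [NP [Det a] [AP [Adj nervous] [AP [Adj nervous] [AP [Adj nervous] [AP [Adj famous]]]]] [N scope]] [VP [VP [AdvP [Adv eagerly]] [VP [V fell]]] [PP [P behind] [NP [Det some] [N river]]]]]
Each bracket corresponds to one application of a listed rule, so the string is derivable from S.

Grammatical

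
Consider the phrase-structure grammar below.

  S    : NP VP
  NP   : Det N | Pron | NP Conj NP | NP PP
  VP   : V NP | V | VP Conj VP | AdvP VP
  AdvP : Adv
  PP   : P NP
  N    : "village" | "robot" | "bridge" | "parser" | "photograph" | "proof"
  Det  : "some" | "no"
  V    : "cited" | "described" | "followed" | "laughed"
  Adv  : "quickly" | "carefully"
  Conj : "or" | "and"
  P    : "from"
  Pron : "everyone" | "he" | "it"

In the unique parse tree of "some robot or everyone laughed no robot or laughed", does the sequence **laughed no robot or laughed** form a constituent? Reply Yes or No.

[S [NP [NP [Det some] [N robot]] [Conj or] [NP [Pron everyone]]] [VP [VP [V laughed] [NP [Det no] [N robot]]] [Conj or] [VP [V laughed]]]]
The words 'laughed no robot or laughed' are exhaustively dominated by a single VP node (built by VP → VP Conj VP), so they form a constituent.

Yes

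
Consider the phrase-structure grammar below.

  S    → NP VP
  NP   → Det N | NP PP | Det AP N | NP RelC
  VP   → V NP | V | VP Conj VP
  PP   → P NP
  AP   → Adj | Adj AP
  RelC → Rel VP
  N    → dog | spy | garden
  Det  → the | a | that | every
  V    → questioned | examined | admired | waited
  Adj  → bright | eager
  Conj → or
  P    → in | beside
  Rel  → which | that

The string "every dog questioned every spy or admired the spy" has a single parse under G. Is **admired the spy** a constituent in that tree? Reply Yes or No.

[S [NP [Det every] [N dog]] [VP [VP [V questioned] [NP [Det every] [N spy]]] [Conj or] [VP [V admired] [NP [Det the] [N spy]]]]]
The words 'admired the spy' are exhaustively dominated by a single VP node (built by VP → V NP), so they form a constituent.

Yes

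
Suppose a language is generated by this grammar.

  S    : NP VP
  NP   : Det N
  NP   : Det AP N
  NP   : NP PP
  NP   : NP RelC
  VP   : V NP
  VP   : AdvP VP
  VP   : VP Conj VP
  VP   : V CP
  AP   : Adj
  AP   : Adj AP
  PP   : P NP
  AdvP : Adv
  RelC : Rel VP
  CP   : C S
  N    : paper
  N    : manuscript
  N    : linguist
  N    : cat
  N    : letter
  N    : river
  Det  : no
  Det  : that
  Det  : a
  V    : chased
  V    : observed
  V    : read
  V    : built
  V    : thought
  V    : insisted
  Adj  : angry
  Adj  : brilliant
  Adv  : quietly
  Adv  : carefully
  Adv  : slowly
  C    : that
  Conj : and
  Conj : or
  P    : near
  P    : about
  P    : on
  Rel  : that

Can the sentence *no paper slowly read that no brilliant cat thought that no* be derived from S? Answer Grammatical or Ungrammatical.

For S → NP VP, the only prefix that parses as NP is 'no paper', but the remainder 'slowly read that no brilliant cat thought that no' is not a VP under these rules.

Ungrammatical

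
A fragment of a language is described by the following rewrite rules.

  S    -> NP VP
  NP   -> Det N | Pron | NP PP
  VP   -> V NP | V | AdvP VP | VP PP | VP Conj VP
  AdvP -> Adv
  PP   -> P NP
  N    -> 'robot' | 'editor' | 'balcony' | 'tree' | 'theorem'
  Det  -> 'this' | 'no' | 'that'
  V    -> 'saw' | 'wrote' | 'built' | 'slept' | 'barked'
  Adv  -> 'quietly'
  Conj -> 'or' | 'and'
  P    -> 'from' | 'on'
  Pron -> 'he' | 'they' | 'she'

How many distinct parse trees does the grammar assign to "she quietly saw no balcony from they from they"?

9

Two of the 9 distinct bracketings:
[S [NP [Pron she]] [VP [AdvP [Adv quietly]] [VP [V saw] [NP [NP [Det no] [N balcony]] [PP [P from] [NP [NP [Pron they]] [PP [P from] [NP [Pron they]]]]]]]]]
[S [NP [Pron she]] [VP [AdvP [Adv quietly]] [VP [V saw] [NP [NP [NP [Det no] [N balcony]] [PP [P from] [NP [Pron they]]]] [PP [P from] [NP [Pron they]]]]]]]
The trees differ in how a recursive rule is bracketed over the same span.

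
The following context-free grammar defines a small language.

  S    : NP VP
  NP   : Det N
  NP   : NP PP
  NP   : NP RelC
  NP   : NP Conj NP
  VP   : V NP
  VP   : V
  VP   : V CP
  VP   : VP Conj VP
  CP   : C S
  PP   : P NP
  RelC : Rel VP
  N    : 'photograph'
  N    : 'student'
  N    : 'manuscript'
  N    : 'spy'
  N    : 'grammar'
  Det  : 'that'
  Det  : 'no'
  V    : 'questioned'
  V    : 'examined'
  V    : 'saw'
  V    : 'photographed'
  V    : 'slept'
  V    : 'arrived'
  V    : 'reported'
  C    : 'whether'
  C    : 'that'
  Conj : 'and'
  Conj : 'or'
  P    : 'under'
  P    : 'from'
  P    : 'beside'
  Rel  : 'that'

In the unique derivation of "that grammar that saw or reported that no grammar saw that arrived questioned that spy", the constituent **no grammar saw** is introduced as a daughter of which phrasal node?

CP

[S [NP [NP [NP [Det that] [N grammar]] [RelC [Rel that] [VP [VP [V saw]] [Conj or] [VP [V reported] [CP [C that] [S [NP [Det no] [N grammar]] [VP [V saw]]]]]]]] [RelC [Rel that] [VP [V arrived]]]] [VP [V questioned] [NP [Det that] [N spy]]]]
The span 'no grammar saw' is the S node built by S → NP VP.
Its mother is the CP built by CP → C S.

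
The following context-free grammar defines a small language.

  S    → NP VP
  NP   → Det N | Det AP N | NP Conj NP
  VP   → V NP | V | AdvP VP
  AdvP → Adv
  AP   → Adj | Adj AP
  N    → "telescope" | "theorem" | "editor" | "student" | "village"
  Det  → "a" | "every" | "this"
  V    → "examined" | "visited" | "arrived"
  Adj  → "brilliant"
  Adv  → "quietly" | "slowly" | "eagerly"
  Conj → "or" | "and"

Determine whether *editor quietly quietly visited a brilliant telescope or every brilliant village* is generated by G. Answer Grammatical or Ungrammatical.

Ungrammatical

For S → NP VP, no prefix of the string parses as an NP.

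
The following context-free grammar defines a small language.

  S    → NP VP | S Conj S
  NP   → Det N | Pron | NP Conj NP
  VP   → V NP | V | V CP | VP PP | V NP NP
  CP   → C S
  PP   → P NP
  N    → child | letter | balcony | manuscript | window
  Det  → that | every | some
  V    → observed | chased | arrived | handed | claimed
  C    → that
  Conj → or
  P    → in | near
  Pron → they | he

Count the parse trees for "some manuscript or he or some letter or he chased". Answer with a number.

Two of the 5 distinct bracketings:
[S [NP [NP [Det some] [N manuscript]] [Conj or] [NP [NP [Pron he]] [Conj or] [NP [NP [Det some] [N letter]] [Conj or] [NP [Pron he]]]]] [VP [V chased]]]
[S [NP [NP [Det some] [N manuscript]] [Conj or] [NP [NP [NP [Pron he]] [Conj or] [NP [Det some] [N letter]]] [Conj or] [NP [Pron he]]]] [VP [V chased]]]
The trees differ in how a recursive rule is bracketed over the same span.

5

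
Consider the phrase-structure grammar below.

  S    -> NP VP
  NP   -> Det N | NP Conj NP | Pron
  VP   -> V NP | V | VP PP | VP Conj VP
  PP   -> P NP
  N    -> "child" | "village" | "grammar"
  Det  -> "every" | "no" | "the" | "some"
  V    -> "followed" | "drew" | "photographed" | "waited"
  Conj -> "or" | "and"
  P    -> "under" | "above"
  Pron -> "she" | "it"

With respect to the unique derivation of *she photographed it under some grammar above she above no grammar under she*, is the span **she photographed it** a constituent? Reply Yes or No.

[S [NP [Pron she]] [VP [VP [VP [VP [VP [V photographed] [NP [Pron it]]] [PP [P under] [NP [Det some] [N grammar]]]] [PP [P above] [NP [Pron she]]]] [PP [P above] [NP [Det no] [N grammar]]]] [PP [P under] [NP [Pron she]]]]]
The smallest constituent containing 'she photographed it' is the S spanning 'she photographed it under some grammar above she above no grammar under she'; no single node in the tree dominates exactly the given words.

No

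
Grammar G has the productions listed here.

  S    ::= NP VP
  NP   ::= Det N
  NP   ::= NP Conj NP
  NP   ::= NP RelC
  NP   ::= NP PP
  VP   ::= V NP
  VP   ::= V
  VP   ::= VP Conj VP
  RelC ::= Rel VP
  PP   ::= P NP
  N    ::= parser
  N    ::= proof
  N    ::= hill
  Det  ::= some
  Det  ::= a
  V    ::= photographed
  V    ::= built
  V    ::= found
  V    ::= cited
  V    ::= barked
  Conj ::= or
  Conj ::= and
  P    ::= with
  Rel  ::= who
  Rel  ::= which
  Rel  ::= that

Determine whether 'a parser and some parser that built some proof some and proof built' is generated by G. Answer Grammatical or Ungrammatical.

Ungrammatical

An N word can never sit immediately before a Det word in any string this grammar generates, so the substring 'proof some' rules out a derivation.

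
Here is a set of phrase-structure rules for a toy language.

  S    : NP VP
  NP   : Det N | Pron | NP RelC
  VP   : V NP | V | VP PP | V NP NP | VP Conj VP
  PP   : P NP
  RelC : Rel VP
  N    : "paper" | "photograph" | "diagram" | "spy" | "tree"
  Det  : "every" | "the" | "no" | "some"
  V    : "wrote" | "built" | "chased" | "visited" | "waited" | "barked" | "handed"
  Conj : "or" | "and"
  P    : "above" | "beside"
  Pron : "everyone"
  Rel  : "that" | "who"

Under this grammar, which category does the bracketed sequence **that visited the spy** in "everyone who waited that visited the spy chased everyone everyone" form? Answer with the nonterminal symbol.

RelC

[S [NP [NP [NP [Pron everyone]] [RelC [Rel who] [VP [V waited]]]] [RelC [Rel that] [VP [V visited] [NP [Det the] [N spy]]]]] [VP [V chased] [NP [Pron everyone]] [NP [Pron everyone]]]]
The span 'that visited the spy' is the RelC node built by RelC → Rel VP.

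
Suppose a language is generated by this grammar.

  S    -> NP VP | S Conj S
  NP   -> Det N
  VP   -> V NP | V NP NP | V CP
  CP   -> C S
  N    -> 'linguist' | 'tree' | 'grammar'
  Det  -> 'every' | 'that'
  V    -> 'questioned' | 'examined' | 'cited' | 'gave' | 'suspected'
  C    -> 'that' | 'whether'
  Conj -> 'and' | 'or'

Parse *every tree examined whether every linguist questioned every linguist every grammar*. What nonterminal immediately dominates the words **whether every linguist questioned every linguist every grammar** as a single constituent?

CP

S
  NP
    Det: every
    N: tree
  VP
    V: examined
    CP
      C: whether
      S
        NP
          Det: every
          N: linguist
        VP
          V: questioned
          NP
            Det: every
            N: linguist
          NP
            Det: every
            N: grammar
The span 'whether every linguist questioned every linguist every grammar' is the CP node built by CP → C S.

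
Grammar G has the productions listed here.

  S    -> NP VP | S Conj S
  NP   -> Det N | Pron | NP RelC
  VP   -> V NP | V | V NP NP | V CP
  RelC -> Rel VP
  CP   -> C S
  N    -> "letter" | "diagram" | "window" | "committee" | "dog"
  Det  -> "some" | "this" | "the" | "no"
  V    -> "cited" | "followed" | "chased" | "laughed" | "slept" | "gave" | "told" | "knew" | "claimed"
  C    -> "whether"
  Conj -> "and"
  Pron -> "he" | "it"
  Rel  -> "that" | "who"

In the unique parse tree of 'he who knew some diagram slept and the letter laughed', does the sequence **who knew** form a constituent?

No

[S [S [NP [NP [Pron he]] [RelC [Rel who] [VP [V knew] [NP [Det some] [N diagram]]]]] [VP [V slept]]] [Conj and] [S [NP [Det the] [N letter]] [VP [V laughed]]]]
The smallest constituent containing 'who knew' is the RelC spanning 'who knew some diagram'; no single node in the tree dominates exactly the given words.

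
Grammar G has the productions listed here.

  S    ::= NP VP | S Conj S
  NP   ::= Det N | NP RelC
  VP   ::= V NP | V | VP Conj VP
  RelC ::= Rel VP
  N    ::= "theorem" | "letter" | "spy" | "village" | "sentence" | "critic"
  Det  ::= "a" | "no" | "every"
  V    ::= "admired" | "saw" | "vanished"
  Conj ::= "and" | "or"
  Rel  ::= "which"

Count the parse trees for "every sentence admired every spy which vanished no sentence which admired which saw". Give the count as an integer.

3

Two of the 3 distinct bracketings:
[S [NP [Det every] [N sentence]] [VP [V admired] [NP [NP [Det every] [N spy]] [RelC [Rel which] [VP [V vanished] [NP [NP [NP [Det no] [N sentence]] [RelC [Rel which] [VP [V admired]]]] [RelC [Rel which] [VP [V saw]]]]]]]]]
[S [NP [Det every] [N sentence]] [VP [V admired] [NP [NP [NP [Det every] [N spy]] [RelC [Rel which] [VP [V vanished] [NP [NP [Det no] [N sentence]] [RelC [Rel which] [VP [V admired]]]]]]] [RelC [Rel which] [VP [V saw]]]]]]
The trees differ in how a recursive rule is bracketed over the same span.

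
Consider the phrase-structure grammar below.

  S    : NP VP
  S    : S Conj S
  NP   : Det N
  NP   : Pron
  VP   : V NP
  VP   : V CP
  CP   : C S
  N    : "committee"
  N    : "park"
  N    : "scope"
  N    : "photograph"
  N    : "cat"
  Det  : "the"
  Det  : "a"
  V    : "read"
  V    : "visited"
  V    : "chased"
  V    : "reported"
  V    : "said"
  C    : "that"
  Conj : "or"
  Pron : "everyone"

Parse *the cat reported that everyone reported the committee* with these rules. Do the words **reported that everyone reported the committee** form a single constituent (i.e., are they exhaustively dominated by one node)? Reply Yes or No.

Yes

[S [NP [Det the] [N cat]] [VP [V reported] [CP [C that] [S [NP [Pron everyone]] [VP [V reported] [NP [Det the] [N committee]]]]]]]
The words 'reported that everyone reported the committee' are exhaustively dominated by a single VP node (built by VP → V CP), so they form a constituent.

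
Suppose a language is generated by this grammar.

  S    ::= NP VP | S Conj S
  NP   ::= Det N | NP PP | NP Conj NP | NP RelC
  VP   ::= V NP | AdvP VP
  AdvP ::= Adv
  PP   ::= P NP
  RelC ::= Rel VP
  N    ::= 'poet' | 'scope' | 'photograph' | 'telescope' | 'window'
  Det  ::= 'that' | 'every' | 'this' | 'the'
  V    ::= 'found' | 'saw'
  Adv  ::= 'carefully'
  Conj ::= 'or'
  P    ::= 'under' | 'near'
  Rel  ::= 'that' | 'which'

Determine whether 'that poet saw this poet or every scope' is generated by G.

Grammatical

[S [NP [Det that] [N poet]] [VP [V saw] [NP [NP [Det this] [N poet]] [Conj or] [NP [Det every] [N scope]]]]]
Every word is introduced by a lexical rule and the phrasal rules combine the resulting categories into a single S.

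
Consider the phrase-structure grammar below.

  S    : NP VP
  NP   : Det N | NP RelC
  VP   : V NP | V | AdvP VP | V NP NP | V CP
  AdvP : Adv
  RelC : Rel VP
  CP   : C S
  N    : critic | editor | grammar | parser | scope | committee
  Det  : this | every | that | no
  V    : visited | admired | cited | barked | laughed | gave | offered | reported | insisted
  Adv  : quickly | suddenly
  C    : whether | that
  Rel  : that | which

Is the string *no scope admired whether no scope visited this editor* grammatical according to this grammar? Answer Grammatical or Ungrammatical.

Grammatical

S
  NP
    Det: no
    N: scope
  VP
    V: admired
    CP
      C: whether
      S
        NP
          Det: no
          N: scope
        VP
          V: visited
          NP
            Det: this
            N: editor
Each bracket corresponds to one application of a listed rule, so the string is derivable from S.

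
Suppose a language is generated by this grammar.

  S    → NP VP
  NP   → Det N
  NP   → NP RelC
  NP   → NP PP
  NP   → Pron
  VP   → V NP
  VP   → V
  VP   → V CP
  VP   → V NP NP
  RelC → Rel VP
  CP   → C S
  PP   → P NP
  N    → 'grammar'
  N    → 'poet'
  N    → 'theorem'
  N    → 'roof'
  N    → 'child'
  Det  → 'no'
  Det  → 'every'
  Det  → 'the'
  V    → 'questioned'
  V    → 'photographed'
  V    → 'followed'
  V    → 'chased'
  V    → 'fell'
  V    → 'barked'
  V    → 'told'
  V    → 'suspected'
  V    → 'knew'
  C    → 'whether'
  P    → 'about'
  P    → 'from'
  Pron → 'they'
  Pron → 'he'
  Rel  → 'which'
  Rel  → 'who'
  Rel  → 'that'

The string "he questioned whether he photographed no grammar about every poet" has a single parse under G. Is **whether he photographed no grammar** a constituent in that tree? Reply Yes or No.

No

[S [NP [Pron he]] [VP [V questioned] [CP [C whether] [S [NP [Pron he]] [VP [V photographed] [NP [NP [Det no] [N grammar]] [PP [P about] [NP [Det every] [N poet]]]]]]]]]
The smallest constituent containing 'whether he photographed no grammar' is the CP spanning 'whether he photographed no grammar about every poet'; no single node in the tree dominates exactly the given words.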